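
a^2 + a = a*(a + 1)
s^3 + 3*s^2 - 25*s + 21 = (s - 3)*(s - 1)*(s + 7)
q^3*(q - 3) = q^4 - 3*q^3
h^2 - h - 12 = (h - 4)*(h + 3)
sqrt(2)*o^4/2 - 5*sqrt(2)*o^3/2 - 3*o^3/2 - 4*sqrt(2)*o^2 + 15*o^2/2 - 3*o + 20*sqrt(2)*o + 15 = (o - 5)*(o - 3*sqrt(2))*(o + sqrt(2))*(sqrt(2)*o/2 + 1/2)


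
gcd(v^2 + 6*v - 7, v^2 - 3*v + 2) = v - 1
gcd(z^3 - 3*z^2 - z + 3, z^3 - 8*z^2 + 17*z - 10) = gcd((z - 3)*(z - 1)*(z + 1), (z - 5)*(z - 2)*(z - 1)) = z - 1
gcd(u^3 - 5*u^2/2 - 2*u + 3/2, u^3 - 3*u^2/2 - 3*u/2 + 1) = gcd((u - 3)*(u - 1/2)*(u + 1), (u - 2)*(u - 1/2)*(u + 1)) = u^2 + u/2 - 1/2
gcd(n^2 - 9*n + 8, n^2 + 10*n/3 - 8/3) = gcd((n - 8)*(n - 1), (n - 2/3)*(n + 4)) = 1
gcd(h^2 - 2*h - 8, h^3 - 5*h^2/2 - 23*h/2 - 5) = h + 2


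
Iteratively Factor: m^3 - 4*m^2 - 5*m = (m)*(m^2 - 4*m - 5) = m*(m + 1)*(m - 5)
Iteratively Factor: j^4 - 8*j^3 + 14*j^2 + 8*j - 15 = (j - 5)*(j^3 - 3*j^2 - j + 3) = (j - 5)*(j + 1)*(j^2 - 4*j + 3) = (j - 5)*(j - 3)*(j + 1)*(j - 1)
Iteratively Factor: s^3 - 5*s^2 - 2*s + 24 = (s - 4)*(s^2 - s - 6) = (s - 4)*(s - 3)*(s + 2)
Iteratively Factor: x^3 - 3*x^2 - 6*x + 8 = (x - 1)*(x^2 - 2*x - 8) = (x - 1)*(x + 2)*(x - 4)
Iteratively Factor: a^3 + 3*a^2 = (a + 3)*(a^2) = a*(a + 3)*(a)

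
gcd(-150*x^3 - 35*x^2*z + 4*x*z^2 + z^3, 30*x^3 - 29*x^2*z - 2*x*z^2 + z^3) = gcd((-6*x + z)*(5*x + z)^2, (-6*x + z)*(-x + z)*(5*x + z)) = 30*x^2 + x*z - z^2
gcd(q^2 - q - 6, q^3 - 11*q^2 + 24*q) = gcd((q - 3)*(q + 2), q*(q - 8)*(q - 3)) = q - 3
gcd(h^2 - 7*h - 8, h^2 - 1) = h + 1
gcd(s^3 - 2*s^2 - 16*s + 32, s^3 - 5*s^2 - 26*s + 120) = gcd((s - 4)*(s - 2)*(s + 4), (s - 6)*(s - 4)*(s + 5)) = s - 4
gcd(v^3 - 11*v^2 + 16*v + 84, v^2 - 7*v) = v - 7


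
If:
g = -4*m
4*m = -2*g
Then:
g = 0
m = 0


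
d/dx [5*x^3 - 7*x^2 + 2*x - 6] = 15*x^2 - 14*x + 2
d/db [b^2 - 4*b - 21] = 2*b - 4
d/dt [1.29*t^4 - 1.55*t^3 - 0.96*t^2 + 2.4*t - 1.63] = 5.16*t^3 - 4.65*t^2 - 1.92*t + 2.4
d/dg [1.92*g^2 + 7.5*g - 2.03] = 3.84*g + 7.5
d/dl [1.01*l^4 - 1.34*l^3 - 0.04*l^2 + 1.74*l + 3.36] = 4.04*l^3 - 4.02*l^2 - 0.08*l + 1.74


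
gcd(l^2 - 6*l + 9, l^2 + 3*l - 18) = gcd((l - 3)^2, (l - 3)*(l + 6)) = l - 3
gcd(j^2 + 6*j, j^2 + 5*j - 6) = j + 6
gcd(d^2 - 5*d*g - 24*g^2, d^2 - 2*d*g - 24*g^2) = 1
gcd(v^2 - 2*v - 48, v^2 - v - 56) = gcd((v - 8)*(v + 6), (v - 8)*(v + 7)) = v - 8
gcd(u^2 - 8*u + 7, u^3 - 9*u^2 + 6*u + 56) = u - 7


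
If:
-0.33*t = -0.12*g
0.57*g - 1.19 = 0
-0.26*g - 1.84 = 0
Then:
No Solution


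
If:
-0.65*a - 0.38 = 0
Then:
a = -0.58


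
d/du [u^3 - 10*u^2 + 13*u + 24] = 3*u^2 - 20*u + 13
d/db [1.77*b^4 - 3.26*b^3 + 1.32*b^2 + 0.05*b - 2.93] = 7.08*b^3 - 9.78*b^2 + 2.64*b + 0.05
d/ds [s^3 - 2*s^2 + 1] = s*(3*s - 4)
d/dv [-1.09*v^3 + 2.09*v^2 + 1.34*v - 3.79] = -3.27*v^2 + 4.18*v + 1.34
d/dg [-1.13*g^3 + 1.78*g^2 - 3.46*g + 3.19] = -3.39*g^2 + 3.56*g - 3.46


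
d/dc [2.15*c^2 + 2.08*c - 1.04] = 4.3*c + 2.08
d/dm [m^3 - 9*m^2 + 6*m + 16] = 3*m^2 - 18*m + 6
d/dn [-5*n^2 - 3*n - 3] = -10*n - 3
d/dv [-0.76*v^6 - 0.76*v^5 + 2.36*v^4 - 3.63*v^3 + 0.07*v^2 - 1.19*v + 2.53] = -4.56*v^5 - 3.8*v^4 + 9.44*v^3 - 10.89*v^2 + 0.14*v - 1.19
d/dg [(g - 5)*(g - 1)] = 2*g - 6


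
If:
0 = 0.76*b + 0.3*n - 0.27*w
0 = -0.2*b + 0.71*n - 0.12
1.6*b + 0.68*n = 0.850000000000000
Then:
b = 0.41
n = 0.28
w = 1.47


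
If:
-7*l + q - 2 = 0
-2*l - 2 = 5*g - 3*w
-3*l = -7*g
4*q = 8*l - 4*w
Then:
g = -12/67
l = -28/67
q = -62/67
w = 6/67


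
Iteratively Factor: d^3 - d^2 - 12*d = (d + 3)*(d^2 - 4*d) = (d - 4)*(d + 3)*(d)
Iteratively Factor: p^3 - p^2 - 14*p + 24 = (p + 4)*(p^2 - 5*p + 6) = (p - 3)*(p + 4)*(p - 2)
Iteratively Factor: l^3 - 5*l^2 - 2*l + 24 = (l + 2)*(l^2 - 7*l + 12) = (l - 3)*(l + 2)*(l - 4)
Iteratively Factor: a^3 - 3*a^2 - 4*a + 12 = (a + 2)*(a^2 - 5*a + 6) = (a - 2)*(a + 2)*(a - 3)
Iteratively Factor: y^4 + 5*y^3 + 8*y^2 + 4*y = (y)*(y^3 + 5*y^2 + 8*y + 4) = y*(y + 1)*(y^2 + 4*y + 4) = y*(y + 1)*(y + 2)*(y + 2)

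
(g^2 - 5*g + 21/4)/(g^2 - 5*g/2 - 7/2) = (g - 3/2)/(g + 1)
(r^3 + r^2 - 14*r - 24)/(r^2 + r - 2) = (r^2 - r - 12)/(r - 1)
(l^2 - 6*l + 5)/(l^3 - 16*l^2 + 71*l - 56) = (l - 5)/(l^2 - 15*l + 56)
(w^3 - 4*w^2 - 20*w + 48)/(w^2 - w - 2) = (w^2 - 2*w - 24)/(w + 1)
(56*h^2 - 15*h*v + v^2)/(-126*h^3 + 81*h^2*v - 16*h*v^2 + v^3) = (-8*h + v)/(18*h^2 - 9*h*v + v^2)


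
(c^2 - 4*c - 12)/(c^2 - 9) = (c^2 - 4*c - 12)/(c^2 - 9)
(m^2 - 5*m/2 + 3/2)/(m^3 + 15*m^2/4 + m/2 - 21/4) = 2*(2*m - 3)/(4*m^2 + 19*m + 21)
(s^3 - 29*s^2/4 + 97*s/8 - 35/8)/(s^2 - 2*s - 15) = (8*s^2 - 18*s + 7)/(8*(s + 3))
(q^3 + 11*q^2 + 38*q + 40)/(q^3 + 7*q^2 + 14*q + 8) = (q + 5)/(q + 1)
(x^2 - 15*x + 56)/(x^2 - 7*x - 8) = (x - 7)/(x + 1)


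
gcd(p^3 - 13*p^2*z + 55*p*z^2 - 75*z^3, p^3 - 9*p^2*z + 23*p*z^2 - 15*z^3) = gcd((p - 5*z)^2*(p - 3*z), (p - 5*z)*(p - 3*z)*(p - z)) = p^2 - 8*p*z + 15*z^2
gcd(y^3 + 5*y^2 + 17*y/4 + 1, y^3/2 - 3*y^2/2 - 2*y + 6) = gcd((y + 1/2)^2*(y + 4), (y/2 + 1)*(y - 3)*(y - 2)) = 1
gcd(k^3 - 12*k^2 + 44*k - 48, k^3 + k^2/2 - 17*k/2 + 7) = k - 2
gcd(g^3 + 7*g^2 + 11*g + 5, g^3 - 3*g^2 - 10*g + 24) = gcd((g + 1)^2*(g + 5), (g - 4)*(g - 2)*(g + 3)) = 1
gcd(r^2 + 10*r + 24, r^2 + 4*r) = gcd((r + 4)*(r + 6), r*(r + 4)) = r + 4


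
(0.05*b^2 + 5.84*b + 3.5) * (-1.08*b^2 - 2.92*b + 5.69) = -0.054*b^4 - 6.4532*b^3 - 20.5483*b^2 + 23.0096*b + 19.915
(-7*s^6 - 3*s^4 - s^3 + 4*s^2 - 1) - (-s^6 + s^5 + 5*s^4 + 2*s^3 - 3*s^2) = -6*s^6 - s^5 - 8*s^4 - 3*s^3 + 7*s^2 - 1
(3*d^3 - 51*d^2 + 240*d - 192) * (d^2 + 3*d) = 3*d^5 - 42*d^4 + 87*d^3 + 528*d^2 - 576*d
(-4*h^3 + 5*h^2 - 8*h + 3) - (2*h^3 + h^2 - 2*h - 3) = -6*h^3 + 4*h^2 - 6*h + 6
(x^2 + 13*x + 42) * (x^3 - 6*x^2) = x^5 + 7*x^4 - 36*x^3 - 252*x^2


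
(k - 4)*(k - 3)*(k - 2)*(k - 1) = k^4 - 10*k^3 + 35*k^2 - 50*k + 24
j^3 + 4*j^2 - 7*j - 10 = (j - 2)*(j + 1)*(j + 5)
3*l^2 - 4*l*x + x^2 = (-3*l + x)*(-l + x)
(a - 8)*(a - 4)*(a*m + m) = a^3*m - 11*a^2*m + 20*a*m + 32*m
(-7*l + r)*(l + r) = -7*l^2 - 6*l*r + r^2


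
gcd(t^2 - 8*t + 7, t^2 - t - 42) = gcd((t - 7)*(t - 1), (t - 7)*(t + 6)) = t - 7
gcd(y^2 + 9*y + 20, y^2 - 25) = y + 5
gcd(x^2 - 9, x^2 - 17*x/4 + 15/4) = x - 3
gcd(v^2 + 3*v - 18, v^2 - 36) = v + 6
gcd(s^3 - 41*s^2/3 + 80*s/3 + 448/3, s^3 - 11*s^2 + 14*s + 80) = s - 8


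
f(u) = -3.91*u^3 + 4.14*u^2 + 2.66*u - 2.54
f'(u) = -11.73*u^2 + 8.28*u + 2.66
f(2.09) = -14.59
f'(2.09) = -31.27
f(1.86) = -8.43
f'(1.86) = -22.52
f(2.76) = -45.87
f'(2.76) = -63.84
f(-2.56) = 83.38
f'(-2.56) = -95.41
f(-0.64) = -1.52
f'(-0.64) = -7.44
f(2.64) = -38.61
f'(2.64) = -57.23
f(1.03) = 0.32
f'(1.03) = -1.26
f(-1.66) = 22.34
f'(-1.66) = -43.41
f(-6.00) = 975.10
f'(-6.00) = -469.30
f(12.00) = -6130.94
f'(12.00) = -1587.10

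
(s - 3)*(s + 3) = s^2 - 9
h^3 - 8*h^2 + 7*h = h*(h - 7)*(h - 1)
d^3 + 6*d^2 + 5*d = d*(d + 1)*(d + 5)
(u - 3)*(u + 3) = u^2 - 9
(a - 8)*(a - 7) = a^2 - 15*a + 56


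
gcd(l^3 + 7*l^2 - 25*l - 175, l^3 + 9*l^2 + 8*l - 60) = l + 5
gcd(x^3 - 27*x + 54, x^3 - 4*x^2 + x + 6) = x - 3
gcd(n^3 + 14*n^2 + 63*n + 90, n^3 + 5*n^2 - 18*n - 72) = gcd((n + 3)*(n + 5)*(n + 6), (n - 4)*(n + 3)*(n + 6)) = n^2 + 9*n + 18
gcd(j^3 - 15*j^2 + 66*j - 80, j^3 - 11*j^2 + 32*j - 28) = j - 2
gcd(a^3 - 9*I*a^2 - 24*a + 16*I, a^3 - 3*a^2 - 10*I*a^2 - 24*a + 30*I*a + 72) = a - 4*I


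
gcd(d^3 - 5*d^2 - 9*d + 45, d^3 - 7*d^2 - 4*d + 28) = 1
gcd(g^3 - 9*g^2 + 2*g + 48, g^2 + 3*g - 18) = g - 3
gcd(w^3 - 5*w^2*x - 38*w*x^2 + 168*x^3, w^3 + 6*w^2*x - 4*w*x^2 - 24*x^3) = w + 6*x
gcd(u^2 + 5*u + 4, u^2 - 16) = u + 4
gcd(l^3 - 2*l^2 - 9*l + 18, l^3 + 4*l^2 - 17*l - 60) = l + 3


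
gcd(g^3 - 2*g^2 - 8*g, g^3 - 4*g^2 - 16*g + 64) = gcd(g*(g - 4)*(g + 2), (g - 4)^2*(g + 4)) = g - 4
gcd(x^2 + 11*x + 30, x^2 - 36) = x + 6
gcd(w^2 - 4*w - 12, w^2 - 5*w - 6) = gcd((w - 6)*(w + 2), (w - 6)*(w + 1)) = w - 6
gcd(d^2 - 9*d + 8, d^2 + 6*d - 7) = d - 1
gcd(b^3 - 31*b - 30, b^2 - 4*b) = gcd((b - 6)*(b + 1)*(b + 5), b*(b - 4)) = 1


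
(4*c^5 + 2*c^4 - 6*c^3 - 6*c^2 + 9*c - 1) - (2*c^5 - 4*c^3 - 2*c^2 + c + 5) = 2*c^5 + 2*c^4 - 2*c^3 - 4*c^2 + 8*c - 6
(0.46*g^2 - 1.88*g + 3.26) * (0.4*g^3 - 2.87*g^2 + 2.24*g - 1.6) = 0.184*g^5 - 2.0722*g^4 + 7.73*g^3 - 14.3034*g^2 + 10.3104*g - 5.216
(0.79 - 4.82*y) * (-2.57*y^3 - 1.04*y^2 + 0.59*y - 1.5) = 12.3874*y^4 + 2.9825*y^3 - 3.6654*y^2 + 7.6961*y - 1.185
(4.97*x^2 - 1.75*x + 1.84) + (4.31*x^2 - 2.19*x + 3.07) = 9.28*x^2 - 3.94*x + 4.91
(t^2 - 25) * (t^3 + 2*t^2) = t^5 + 2*t^4 - 25*t^3 - 50*t^2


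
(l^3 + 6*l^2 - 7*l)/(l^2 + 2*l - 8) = l*(l^2 + 6*l - 7)/(l^2 + 2*l - 8)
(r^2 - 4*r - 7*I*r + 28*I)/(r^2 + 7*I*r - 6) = (r^2 - 4*r - 7*I*r + 28*I)/(r^2 + 7*I*r - 6)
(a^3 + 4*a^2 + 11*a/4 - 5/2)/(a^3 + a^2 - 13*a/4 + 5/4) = (a + 2)/(a - 1)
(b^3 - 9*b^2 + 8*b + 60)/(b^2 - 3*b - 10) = b - 6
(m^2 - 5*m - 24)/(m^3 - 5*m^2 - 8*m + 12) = (m^2 - 5*m - 24)/(m^3 - 5*m^2 - 8*m + 12)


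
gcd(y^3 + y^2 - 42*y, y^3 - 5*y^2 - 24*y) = y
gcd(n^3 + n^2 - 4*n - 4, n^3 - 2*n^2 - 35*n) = 1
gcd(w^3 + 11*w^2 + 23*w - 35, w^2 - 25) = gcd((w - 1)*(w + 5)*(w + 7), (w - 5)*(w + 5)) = w + 5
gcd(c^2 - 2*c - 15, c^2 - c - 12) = c + 3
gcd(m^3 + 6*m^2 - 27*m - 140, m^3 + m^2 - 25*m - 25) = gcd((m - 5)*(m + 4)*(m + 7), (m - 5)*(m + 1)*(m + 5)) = m - 5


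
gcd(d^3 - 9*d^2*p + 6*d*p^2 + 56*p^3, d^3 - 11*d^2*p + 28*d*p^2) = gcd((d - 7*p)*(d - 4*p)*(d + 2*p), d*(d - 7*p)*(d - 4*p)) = d^2 - 11*d*p + 28*p^2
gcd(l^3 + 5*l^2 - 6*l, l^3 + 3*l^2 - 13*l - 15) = 1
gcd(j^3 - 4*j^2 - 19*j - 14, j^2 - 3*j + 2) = 1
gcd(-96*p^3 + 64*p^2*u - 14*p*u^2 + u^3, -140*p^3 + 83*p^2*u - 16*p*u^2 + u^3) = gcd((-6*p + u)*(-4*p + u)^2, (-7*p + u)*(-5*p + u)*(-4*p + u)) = 4*p - u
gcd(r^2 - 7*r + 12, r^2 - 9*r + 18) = r - 3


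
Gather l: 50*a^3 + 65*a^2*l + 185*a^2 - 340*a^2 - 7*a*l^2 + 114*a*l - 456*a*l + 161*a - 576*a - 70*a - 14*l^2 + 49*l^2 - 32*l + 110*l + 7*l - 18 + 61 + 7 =50*a^3 - 155*a^2 - 485*a + l^2*(35 - 7*a) + l*(65*a^2 - 342*a + 85) + 50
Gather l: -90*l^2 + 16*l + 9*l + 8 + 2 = -90*l^2 + 25*l + 10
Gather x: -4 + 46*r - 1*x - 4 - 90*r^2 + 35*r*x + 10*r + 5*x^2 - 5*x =-90*r^2 + 56*r + 5*x^2 + x*(35*r - 6) - 8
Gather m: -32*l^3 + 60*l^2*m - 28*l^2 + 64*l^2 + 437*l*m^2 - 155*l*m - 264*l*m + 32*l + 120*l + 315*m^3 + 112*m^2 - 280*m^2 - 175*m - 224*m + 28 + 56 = -32*l^3 + 36*l^2 + 152*l + 315*m^3 + m^2*(437*l - 168) + m*(60*l^2 - 419*l - 399) + 84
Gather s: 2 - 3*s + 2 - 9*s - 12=-12*s - 8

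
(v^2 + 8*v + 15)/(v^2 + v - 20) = (v + 3)/(v - 4)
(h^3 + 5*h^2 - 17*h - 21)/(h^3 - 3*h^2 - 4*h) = (h^2 + 4*h - 21)/(h*(h - 4))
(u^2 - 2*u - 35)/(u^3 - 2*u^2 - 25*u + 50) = (u - 7)/(u^2 - 7*u + 10)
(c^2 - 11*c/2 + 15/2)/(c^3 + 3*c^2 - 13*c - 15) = (c - 5/2)/(c^2 + 6*c + 5)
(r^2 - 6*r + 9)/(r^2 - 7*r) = (r^2 - 6*r + 9)/(r*(r - 7))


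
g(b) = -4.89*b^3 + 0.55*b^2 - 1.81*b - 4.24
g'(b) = -14.67*b^2 + 1.1*b - 1.81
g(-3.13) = 156.76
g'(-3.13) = -148.97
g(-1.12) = 5.35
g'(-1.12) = -21.44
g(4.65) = -492.43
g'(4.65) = -313.90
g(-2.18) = 52.98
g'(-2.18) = -73.93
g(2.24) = -60.50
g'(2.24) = -72.95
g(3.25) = -172.18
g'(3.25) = -153.19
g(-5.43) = 804.71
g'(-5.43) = -440.33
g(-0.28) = -3.58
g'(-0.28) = -3.27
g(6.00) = -1051.54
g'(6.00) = -523.33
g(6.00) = -1051.54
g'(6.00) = -523.33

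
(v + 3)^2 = v^2 + 6*v + 9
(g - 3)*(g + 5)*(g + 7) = g^3 + 9*g^2 - g - 105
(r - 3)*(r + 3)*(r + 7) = r^3 + 7*r^2 - 9*r - 63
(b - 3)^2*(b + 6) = b^3 - 27*b + 54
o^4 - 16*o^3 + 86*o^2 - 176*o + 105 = (o - 7)*(o - 5)*(o - 3)*(o - 1)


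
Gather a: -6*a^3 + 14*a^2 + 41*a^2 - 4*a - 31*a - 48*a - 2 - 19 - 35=-6*a^3 + 55*a^2 - 83*a - 56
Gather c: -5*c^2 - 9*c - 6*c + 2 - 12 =-5*c^2 - 15*c - 10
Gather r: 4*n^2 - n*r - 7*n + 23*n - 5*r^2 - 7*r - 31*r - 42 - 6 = 4*n^2 + 16*n - 5*r^2 + r*(-n - 38) - 48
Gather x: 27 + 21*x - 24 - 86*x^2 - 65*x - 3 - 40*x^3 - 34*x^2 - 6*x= -40*x^3 - 120*x^2 - 50*x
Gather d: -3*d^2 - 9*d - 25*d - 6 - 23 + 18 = -3*d^2 - 34*d - 11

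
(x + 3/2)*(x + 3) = x^2 + 9*x/2 + 9/2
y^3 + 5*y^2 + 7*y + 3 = (y + 1)^2*(y + 3)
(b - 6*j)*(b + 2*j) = b^2 - 4*b*j - 12*j^2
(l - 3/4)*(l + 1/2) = l^2 - l/4 - 3/8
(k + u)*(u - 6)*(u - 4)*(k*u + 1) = k^2*u^3 - 10*k^2*u^2 + 24*k^2*u + k*u^4 - 10*k*u^3 + 25*k*u^2 - 10*k*u + 24*k + u^3 - 10*u^2 + 24*u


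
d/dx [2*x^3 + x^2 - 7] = 2*x*(3*x + 1)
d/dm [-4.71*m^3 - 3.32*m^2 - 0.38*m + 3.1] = -14.13*m^2 - 6.64*m - 0.38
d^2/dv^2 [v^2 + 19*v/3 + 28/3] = 2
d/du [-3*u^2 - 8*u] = -6*u - 8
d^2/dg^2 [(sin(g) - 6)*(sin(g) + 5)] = sin(g) + 2*cos(2*g)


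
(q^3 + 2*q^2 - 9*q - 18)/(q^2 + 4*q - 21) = (q^2 + 5*q + 6)/(q + 7)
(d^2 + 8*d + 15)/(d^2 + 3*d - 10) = (d + 3)/(d - 2)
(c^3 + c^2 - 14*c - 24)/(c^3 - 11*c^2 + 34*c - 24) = (c^2 + 5*c + 6)/(c^2 - 7*c + 6)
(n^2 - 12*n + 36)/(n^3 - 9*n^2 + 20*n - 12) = (n - 6)/(n^2 - 3*n + 2)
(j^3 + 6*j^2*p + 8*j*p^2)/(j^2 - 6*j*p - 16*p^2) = j*(-j - 4*p)/(-j + 8*p)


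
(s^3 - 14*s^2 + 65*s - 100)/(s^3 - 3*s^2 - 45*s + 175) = (s - 4)/(s + 7)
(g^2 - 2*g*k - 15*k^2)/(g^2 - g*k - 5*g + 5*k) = (g^2 - 2*g*k - 15*k^2)/(g^2 - g*k - 5*g + 5*k)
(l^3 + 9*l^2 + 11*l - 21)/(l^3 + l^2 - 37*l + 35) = (l + 3)/(l - 5)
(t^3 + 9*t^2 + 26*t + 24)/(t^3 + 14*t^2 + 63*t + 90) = (t^2 + 6*t + 8)/(t^2 + 11*t + 30)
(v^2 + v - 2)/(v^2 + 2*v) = (v - 1)/v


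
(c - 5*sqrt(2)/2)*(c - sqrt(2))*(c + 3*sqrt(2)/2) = c^3 - 2*sqrt(2)*c^2 - 11*c/2 + 15*sqrt(2)/2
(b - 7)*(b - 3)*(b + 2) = b^3 - 8*b^2 + b + 42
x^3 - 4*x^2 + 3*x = x*(x - 3)*(x - 1)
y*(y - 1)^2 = y^3 - 2*y^2 + y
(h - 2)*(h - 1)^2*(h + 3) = h^4 - h^3 - 7*h^2 + 13*h - 6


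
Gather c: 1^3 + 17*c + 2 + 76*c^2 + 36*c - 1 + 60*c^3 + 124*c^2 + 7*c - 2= 60*c^3 + 200*c^2 + 60*c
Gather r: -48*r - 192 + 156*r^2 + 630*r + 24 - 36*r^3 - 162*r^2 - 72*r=-36*r^3 - 6*r^2 + 510*r - 168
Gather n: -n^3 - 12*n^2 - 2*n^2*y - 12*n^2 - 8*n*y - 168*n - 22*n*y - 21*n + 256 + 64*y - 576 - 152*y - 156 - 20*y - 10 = -n^3 + n^2*(-2*y - 24) + n*(-30*y - 189) - 108*y - 486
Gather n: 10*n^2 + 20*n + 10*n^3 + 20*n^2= 10*n^3 + 30*n^2 + 20*n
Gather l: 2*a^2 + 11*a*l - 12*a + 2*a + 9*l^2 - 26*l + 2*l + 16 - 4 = 2*a^2 - 10*a + 9*l^2 + l*(11*a - 24) + 12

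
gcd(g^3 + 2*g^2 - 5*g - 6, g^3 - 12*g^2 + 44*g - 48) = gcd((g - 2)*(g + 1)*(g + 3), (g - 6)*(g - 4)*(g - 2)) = g - 2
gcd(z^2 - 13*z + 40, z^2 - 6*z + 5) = z - 5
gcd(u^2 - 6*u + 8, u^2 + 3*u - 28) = u - 4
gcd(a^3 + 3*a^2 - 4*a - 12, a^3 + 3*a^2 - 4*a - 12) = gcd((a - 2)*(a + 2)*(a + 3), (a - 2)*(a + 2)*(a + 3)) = a^3 + 3*a^2 - 4*a - 12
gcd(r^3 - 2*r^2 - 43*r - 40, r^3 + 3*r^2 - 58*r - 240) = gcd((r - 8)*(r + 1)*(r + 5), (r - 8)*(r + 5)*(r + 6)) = r^2 - 3*r - 40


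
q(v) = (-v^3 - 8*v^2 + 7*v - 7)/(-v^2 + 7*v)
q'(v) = (2*v - 7)*(-v^3 - 8*v^2 + 7*v - 7)/(-v^2 + 7*v)^2 + (-3*v^2 - 16*v + 7)/(-v^2 + 7*v)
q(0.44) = -1.92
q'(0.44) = 3.86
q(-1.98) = 2.50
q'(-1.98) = 0.03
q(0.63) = -1.50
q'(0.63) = 1.08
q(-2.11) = 2.50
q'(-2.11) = 0.03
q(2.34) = -4.33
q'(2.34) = -3.38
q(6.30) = -120.29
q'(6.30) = -201.02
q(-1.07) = 2.60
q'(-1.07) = 0.35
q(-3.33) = 2.39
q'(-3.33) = 0.16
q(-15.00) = -4.43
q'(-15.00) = 0.80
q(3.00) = -7.08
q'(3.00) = -5.08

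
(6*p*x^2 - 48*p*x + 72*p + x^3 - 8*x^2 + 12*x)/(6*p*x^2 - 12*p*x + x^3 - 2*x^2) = (x - 6)/x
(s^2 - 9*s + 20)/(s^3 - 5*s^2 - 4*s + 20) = (s - 4)/(s^2 - 4)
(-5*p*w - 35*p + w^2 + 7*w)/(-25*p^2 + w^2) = (w + 7)/(5*p + w)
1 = 1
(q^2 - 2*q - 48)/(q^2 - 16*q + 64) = (q + 6)/(q - 8)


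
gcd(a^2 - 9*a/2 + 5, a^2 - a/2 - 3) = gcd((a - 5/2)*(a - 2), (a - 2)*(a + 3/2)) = a - 2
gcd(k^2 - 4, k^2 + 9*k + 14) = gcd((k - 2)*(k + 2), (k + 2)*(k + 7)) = k + 2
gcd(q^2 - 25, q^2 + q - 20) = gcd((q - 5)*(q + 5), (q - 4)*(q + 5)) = q + 5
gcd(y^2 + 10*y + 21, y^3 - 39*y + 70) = y + 7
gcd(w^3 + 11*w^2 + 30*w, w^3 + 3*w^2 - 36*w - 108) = w + 6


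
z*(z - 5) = z^2 - 5*z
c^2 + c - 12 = (c - 3)*(c + 4)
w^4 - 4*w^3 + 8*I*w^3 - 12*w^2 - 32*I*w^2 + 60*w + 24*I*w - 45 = (w - 3)*(w - 1)*(w + 3*I)*(w + 5*I)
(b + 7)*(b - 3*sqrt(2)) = b^2 - 3*sqrt(2)*b + 7*b - 21*sqrt(2)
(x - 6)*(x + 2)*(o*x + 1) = o*x^3 - 4*o*x^2 - 12*o*x + x^2 - 4*x - 12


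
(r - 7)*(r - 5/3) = r^2 - 26*r/3 + 35/3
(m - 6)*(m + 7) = m^2 + m - 42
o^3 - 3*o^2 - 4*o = o*(o - 4)*(o + 1)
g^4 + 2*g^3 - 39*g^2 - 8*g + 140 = (g - 5)*(g - 2)*(g + 2)*(g + 7)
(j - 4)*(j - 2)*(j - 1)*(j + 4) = j^4 - 3*j^3 - 14*j^2 + 48*j - 32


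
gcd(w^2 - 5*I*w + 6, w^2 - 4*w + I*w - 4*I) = w + I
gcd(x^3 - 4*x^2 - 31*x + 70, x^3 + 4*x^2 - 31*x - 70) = 1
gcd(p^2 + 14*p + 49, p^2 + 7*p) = p + 7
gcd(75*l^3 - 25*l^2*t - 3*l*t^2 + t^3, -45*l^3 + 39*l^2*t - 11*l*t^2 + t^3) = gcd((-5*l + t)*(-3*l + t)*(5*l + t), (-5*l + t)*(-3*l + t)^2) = 15*l^2 - 8*l*t + t^2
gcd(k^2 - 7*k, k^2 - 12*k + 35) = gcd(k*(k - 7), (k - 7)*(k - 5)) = k - 7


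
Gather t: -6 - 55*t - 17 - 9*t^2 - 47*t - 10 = -9*t^2 - 102*t - 33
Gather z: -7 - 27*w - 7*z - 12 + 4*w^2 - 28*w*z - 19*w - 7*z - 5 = 4*w^2 - 46*w + z*(-28*w - 14) - 24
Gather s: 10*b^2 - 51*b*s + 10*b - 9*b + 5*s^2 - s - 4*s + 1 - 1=10*b^2 + b + 5*s^2 + s*(-51*b - 5)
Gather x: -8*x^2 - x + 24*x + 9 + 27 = -8*x^2 + 23*x + 36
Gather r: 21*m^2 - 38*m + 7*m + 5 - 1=21*m^2 - 31*m + 4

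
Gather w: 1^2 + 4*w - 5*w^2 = -5*w^2 + 4*w + 1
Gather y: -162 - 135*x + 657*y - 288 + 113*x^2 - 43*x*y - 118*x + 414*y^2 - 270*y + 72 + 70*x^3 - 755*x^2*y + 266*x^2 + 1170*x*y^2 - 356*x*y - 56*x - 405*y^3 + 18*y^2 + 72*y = 70*x^3 + 379*x^2 - 309*x - 405*y^3 + y^2*(1170*x + 432) + y*(-755*x^2 - 399*x + 459) - 378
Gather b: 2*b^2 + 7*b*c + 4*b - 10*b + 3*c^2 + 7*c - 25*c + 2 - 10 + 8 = 2*b^2 + b*(7*c - 6) + 3*c^2 - 18*c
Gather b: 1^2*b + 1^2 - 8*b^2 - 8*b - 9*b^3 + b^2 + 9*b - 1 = -9*b^3 - 7*b^2 + 2*b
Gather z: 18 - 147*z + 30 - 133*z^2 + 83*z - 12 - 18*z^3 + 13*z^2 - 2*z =-18*z^3 - 120*z^2 - 66*z + 36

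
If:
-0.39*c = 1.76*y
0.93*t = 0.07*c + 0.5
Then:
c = -4.51282051282051*y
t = 0.537634408602151 - 0.339674662255307*y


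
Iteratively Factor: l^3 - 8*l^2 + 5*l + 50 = (l - 5)*(l^2 - 3*l - 10) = (l - 5)^2*(l + 2)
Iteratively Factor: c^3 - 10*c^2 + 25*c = (c - 5)*(c^2 - 5*c) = (c - 5)^2*(c)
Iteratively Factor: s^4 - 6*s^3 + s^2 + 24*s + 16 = (s - 4)*(s^3 - 2*s^2 - 7*s - 4) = (s - 4)*(s + 1)*(s^2 - 3*s - 4) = (s - 4)^2*(s + 1)*(s + 1)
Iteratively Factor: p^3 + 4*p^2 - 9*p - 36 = (p - 3)*(p^2 + 7*p + 12) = (p - 3)*(p + 4)*(p + 3)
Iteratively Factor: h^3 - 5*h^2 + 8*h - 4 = (h - 2)*(h^2 - 3*h + 2) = (h - 2)^2*(h - 1)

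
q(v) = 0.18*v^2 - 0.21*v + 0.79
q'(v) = 0.36*v - 0.21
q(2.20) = 1.20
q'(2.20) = 0.58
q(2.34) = 1.28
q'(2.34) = 0.63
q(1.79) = 0.99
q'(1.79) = 0.43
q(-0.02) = 0.79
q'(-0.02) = -0.22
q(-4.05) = 4.59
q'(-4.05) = -1.67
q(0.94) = 0.75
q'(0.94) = 0.13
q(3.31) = 2.07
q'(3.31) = 0.98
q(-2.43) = 2.36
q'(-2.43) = -1.08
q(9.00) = 13.48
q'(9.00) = 3.03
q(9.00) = 13.48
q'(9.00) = 3.03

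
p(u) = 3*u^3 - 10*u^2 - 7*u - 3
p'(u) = 9*u^2 - 20*u - 7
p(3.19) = -29.71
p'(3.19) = 20.78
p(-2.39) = -84.35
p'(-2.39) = 92.21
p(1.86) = -31.31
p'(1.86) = -13.06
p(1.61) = -27.67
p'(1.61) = -15.87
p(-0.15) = -2.19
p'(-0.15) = -3.80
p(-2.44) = -89.04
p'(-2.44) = 95.38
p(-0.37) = -1.93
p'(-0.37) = 1.63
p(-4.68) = -496.77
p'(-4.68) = 283.72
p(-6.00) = -969.00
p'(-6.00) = 437.00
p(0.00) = -3.00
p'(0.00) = -7.00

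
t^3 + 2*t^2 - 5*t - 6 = (t - 2)*(t + 1)*(t + 3)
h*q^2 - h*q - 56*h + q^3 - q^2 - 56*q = (h + q)*(q - 8)*(q + 7)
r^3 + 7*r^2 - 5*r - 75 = (r - 3)*(r + 5)^2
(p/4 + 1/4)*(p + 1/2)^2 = p^3/4 + p^2/2 + 5*p/16 + 1/16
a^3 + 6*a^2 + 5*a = a*(a + 1)*(a + 5)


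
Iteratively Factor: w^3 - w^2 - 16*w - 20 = (w + 2)*(w^2 - 3*w - 10) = (w + 2)^2*(w - 5)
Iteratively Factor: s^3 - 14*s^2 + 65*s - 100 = (s - 4)*(s^2 - 10*s + 25) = (s - 5)*(s - 4)*(s - 5)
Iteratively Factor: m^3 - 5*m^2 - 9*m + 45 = (m - 3)*(m^2 - 2*m - 15) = (m - 5)*(m - 3)*(m + 3)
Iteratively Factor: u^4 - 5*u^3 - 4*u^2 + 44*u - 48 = (u - 2)*(u^3 - 3*u^2 - 10*u + 24) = (u - 4)*(u - 2)*(u^2 + u - 6) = (u - 4)*(u - 2)^2*(u + 3)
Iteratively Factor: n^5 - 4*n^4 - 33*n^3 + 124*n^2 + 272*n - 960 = (n + 4)*(n^4 - 8*n^3 - n^2 + 128*n - 240) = (n - 3)*(n + 4)*(n^3 - 5*n^2 - 16*n + 80) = (n - 5)*(n - 3)*(n + 4)*(n^2 - 16) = (n - 5)*(n - 3)*(n + 4)^2*(n - 4)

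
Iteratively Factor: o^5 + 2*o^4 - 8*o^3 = (o)*(o^4 + 2*o^3 - 8*o^2) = o*(o + 4)*(o^3 - 2*o^2) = o^2*(o + 4)*(o^2 - 2*o) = o^3*(o + 4)*(o - 2)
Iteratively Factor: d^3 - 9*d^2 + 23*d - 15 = (d - 3)*(d^2 - 6*d + 5) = (d - 5)*(d - 3)*(d - 1)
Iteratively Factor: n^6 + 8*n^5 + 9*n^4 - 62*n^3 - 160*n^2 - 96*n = (n + 4)*(n^5 + 4*n^4 - 7*n^3 - 34*n^2 - 24*n) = (n + 1)*(n + 4)*(n^4 + 3*n^3 - 10*n^2 - 24*n) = (n - 3)*(n + 1)*(n + 4)*(n^3 + 6*n^2 + 8*n) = (n - 3)*(n + 1)*(n + 4)^2*(n^2 + 2*n) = n*(n - 3)*(n + 1)*(n + 4)^2*(n + 2)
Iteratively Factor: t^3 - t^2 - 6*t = (t + 2)*(t^2 - 3*t) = t*(t + 2)*(t - 3)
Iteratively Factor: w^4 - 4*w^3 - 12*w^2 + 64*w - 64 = (w - 2)*(w^3 - 2*w^2 - 16*w + 32) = (w - 2)*(w + 4)*(w^2 - 6*w + 8) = (w - 2)^2*(w + 4)*(w - 4)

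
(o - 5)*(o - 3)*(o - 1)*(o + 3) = o^4 - 6*o^3 - 4*o^2 + 54*o - 45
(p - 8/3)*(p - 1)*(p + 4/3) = p^3 - 7*p^2/3 - 20*p/9 + 32/9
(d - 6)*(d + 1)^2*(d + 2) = d^4 - 2*d^3 - 19*d^2 - 28*d - 12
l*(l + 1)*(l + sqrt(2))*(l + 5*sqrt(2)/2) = l^4 + l^3 + 7*sqrt(2)*l^3/2 + 7*sqrt(2)*l^2/2 + 5*l^2 + 5*l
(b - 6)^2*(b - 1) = b^3 - 13*b^2 + 48*b - 36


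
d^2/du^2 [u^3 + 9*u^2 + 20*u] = 6*u + 18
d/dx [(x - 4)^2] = 2*x - 8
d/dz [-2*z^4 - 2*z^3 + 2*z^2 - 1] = 2*z*(-4*z^2 - 3*z + 2)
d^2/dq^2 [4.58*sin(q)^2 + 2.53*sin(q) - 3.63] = -2.53*sin(q) + 9.16*cos(2*q)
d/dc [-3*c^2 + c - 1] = 1 - 6*c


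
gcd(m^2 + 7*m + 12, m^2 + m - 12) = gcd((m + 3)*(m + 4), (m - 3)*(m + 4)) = m + 4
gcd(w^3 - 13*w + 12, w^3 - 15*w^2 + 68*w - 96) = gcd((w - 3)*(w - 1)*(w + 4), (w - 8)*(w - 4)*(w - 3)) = w - 3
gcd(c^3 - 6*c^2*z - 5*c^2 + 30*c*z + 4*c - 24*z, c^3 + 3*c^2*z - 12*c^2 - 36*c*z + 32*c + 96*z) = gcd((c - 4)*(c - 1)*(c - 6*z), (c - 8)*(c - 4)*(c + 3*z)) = c - 4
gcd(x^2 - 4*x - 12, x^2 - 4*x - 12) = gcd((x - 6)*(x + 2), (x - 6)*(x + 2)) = x^2 - 4*x - 12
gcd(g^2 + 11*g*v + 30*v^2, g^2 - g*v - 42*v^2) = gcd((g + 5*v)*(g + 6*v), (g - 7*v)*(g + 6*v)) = g + 6*v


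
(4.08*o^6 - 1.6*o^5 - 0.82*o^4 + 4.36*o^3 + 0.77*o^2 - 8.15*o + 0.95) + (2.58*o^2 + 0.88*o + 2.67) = 4.08*o^6 - 1.6*o^5 - 0.82*o^4 + 4.36*o^3 + 3.35*o^2 - 7.27*o + 3.62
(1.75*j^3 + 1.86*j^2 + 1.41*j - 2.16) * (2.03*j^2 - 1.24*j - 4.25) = 3.5525*j^5 + 1.6058*j^4 - 6.8816*j^3 - 14.0382*j^2 - 3.3141*j + 9.18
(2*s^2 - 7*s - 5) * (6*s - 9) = 12*s^3 - 60*s^2 + 33*s + 45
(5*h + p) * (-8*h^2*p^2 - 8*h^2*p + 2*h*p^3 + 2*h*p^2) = -40*h^3*p^2 - 40*h^3*p + 2*h^2*p^3 + 2*h^2*p^2 + 2*h*p^4 + 2*h*p^3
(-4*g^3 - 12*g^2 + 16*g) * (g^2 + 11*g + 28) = -4*g^5 - 56*g^4 - 228*g^3 - 160*g^2 + 448*g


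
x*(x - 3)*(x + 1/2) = x^3 - 5*x^2/2 - 3*x/2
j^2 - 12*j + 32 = (j - 8)*(j - 4)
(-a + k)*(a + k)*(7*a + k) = -7*a^3 - a^2*k + 7*a*k^2 + k^3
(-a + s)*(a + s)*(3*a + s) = -3*a^3 - a^2*s + 3*a*s^2 + s^3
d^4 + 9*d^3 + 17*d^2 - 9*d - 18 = (d - 1)*(d + 1)*(d + 3)*(d + 6)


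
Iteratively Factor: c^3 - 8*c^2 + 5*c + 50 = (c + 2)*(c^2 - 10*c + 25) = (c - 5)*(c + 2)*(c - 5)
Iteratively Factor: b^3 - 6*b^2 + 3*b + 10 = (b - 5)*(b^2 - b - 2) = (b - 5)*(b + 1)*(b - 2)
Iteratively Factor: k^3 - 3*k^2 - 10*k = (k - 5)*(k^2 + 2*k) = (k - 5)*(k + 2)*(k)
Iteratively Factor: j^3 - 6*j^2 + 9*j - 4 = (j - 1)*(j^2 - 5*j + 4) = (j - 4)*(j - 1)*(j - 1)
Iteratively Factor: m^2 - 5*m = (m - 5)*(m)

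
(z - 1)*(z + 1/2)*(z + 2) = z^3 + 3*z^2/2 - 3*z/2 - 1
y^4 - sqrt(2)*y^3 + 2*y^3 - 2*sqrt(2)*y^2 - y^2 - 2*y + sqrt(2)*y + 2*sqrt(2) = (y - 1)*(y + 1)*(y + 2)*(y - sqrt(2))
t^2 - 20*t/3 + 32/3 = (t - 4)*(t - 8/3)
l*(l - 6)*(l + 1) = l^3 - 5*l^2 - 6*l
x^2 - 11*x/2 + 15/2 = (x - 3)*(x - 5/2)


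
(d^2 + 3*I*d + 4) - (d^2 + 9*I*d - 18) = -6*I*d + 22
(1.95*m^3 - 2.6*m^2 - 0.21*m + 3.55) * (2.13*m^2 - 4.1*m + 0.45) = 4.1535*m^5 - 13.533*m^4 + 11.0902*m^3 + 7.2525*m^2 - 14.6495*m + 1.5975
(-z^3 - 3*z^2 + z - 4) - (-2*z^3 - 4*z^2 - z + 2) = z^3 + z^2 + 2*z - 6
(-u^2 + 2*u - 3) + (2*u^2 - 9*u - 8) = u^2 - 7*u - 11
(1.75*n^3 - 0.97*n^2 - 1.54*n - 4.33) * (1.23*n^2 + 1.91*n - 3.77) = 2.1525*n^5 + 2.1494*n^4 - 10.3444*n^3 - 4.6104*n^2 - 2.4645*n + 16.3241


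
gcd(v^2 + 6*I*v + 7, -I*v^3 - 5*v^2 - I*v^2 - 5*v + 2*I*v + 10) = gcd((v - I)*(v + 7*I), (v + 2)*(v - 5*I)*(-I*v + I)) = 1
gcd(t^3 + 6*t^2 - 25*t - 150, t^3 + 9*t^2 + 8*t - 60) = t^2 + 11*t + 30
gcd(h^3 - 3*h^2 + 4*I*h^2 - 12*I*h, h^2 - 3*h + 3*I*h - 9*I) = h - 3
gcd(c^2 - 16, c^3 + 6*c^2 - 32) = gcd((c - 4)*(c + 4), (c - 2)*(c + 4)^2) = c + 4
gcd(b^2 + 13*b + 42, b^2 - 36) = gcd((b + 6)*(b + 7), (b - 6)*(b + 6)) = b + 6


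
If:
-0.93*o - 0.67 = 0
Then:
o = -0.72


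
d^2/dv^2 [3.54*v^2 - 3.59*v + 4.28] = 7.08000000000000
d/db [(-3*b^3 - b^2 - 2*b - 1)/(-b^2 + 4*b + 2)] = 3*b*(b^3 - 8*b^2 - 8*b - 2)/(b^4 - 8*b^3 + 12*b^2 + 16*b + 4)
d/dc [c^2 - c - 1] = 2*c - 1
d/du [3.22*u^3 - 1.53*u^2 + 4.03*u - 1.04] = 9.66*u^2 - 3.06*u + 4.03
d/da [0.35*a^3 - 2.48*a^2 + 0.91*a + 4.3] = 1.05*a^2 - 4.96*a + 0.91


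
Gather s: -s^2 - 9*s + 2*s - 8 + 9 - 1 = -s^2 - 7*s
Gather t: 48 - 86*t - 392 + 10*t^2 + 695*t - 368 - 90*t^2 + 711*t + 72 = -80*t^2 + 1320*t - 640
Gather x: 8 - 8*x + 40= 48 - 8*x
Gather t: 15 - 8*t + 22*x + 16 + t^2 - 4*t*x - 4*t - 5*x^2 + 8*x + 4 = t^2 + t*(-4*x - 12) - 5*x^2 + 30*x + 35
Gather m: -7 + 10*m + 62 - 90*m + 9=64 - 80*m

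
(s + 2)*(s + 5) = s^2 + 7*s + 10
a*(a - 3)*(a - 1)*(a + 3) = a^4 - a^3 - 9*a^2 + 9*a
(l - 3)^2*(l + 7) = l^3 + l^2 - 33*l + 63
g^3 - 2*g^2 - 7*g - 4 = (g - 4)*(g + 1)^2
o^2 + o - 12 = (o - 3)*(o + 4)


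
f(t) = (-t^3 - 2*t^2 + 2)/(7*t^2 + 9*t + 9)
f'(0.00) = -0.22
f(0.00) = 0.22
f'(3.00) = -0.17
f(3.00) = -0.43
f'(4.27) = -0.16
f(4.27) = -0.64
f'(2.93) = -0.17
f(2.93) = -0.42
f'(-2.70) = -0.15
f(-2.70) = 0.20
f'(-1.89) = -0.09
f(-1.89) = 0.09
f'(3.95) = -0.16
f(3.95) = -0.59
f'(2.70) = -0.18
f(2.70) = -0.38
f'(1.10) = -0.24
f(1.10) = -0.06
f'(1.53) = -0.21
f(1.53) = -0.16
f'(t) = (-14*t - 9)*(-t^3 - 2*t^2 + 2)/(7*t^2 + 9*t + 9)^2 + (-3*t^2 - 4*t)/(7*t^2 + 9*t + 9) = (-7*t^4 - 18*t^3 - 45*t^2 - 64*t - 18)/(49*t^4 + 126*t^3 + 207*t^2 + 162*t + 81)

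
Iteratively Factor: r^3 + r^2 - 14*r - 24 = (r + 3)*(r^2 - 2*r - 8) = (r + 2)*(r + 3)*(r - 4)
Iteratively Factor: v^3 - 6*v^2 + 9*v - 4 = (v - 1)*(v^2 - 5*v + 4) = (v - 1)^2*(v - 4)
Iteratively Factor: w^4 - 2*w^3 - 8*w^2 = (w + 2)*(w^3 - 4*w^2) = w*(w + 2)*(w^2 - 4*w) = w^2*(w + 2)*(w - 4)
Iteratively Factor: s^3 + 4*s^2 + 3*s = (s + 3)*(s^2 + s) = (s + 1)*(s + 3)*(s)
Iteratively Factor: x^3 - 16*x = (x - 4)*(x^2 + 4*x) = (x - 4)*(x + 4)*(x)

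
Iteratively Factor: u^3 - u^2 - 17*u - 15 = (u - 5)*(u^2 + 4*u + 3) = (u - 5)*(u + 3)*(u + 1)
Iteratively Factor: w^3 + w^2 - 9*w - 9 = (w + 3)*(w^2 - 2*w - 3) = (w - 3)*(w + 3)*(w + 1)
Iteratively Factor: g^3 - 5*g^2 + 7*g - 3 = (g - 1)*(g^2 - 4*g + 3) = (g - 3)*(g - 1)*(g - 1)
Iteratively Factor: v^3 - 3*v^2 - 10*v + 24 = (v - 2)*(v^2 - v - 12) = (v - 4)*(v - 2)*(v + 3)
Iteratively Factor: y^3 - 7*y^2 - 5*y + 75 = (y - 5)*(y^2 - 2*y - 15) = (y - 5)*(y + 3)*(y - 5)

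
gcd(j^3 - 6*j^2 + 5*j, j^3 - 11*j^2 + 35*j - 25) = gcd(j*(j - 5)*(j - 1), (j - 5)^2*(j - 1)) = j^2 - 6*j + 5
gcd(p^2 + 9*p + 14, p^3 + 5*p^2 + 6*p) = p + 2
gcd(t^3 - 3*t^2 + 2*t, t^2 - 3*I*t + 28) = 1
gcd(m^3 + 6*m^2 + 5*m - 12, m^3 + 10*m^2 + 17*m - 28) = m^2 + 3*m - 4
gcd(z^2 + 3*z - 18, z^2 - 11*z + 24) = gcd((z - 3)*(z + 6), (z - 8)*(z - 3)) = z - 3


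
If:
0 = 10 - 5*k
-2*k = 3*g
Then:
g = -4/3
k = 2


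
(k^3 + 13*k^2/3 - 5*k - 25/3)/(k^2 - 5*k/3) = k + 6 + 5/k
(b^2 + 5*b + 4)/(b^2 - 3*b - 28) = (b + 1)/(b - 7)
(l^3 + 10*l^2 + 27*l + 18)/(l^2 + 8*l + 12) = (l^2 + 4*l + 3)/(l + 2)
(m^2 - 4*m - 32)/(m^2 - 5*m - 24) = (m + 4)/(m + 3)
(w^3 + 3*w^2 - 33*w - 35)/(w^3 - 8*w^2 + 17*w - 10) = (w^2 + 8*w + 7)/(w^2 - 3*w + 2)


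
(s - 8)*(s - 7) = s^2 - 15*s + 56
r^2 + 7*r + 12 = (r + 3)*(r + 4)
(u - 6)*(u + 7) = u^2 + u - 42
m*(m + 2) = m^2 + 2*m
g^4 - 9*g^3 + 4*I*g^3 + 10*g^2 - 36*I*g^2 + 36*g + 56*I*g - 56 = (g - 7)*(g - 2)*(g + 2*I)^2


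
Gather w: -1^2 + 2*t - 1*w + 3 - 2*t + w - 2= 0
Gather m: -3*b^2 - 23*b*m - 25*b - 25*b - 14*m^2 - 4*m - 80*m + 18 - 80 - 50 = -3*b^2 - 50*b - 14*m^2 + m*(-23*b - 84) - 112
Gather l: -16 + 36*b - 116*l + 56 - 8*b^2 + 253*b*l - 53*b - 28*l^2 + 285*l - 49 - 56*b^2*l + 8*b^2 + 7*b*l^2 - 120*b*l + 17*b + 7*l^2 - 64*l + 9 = l^2*(7*b - 21) + l*(-56*b^2 + 133*b + 105)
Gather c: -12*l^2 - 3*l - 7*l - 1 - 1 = -12*l^2 - 10*l - 2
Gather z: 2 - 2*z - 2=-2*z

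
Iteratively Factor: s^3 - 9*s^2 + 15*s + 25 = (s - 5)*(s^2 - 4*s - 5) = (s - 5)^2*(s + 1)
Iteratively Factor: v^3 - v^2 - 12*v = (v - 4)*(v^2 + 3*v) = v*(v - 4)*(v + 3)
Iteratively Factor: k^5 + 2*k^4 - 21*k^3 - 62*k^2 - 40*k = (k + 4)*(k^4 - 2*k^3 - 13*k^2 - 10*k) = (k + 1)*(k + 4)*(k^3 - 3*k^2 - 10*k) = (k + 1)*(k + 2)*(k + 4)*(k^2 - 5*k) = k*(k + 1)*(k + 2)*(k + 4)*(k - 5)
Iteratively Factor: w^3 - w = (w + 1)*(w^2 - w) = w*(w + 1)*(w - 1)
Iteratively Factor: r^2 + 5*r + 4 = (r + 4)*(r + 1)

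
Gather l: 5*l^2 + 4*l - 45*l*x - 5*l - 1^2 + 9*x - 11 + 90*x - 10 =5*l^2 + l*(-45*x - 1) + 99*x - 22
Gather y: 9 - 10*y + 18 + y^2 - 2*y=y^2 - 12*y + 27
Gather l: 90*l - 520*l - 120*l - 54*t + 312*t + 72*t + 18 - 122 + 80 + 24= -550*l + 330*t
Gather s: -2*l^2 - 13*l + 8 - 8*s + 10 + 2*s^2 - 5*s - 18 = -2*l^2 - 13*l + 2*s^2 - 13*s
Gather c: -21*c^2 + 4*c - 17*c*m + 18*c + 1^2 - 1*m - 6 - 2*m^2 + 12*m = -21*c^2 + c*(22 - 17*m) - 2*m^2 + 11*m - 5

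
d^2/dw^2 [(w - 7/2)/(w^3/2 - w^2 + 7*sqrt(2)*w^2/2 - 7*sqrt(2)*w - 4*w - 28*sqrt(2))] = 2*((7 - 2*w)*(-3*w^2 - 14*sqrt(2)*w + 4*w + 8 + 14*sqrt(2))^2 + (-6*w^2 - 28*sqrt(2)*w + 8*w - (2*w - 7)*(3*w - 2 + 7*sqrt(2)) + 16 + 28*sqrt(2))*(-w^3 - 7*sqrt(2)*w^2 + 2*w^2 + 8*w + 14*sqrt(2)*w + 56*sqrt(2)))/(-w^3 - 7*sqrt(2)*w^2 + 2*w^2 + 8*w + 14*sqrt(2)*w + 56*sqrt(2))^3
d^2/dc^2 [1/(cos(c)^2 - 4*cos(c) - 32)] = (4*sin(c)^4 - 146*sin(c)^2 - 113*cos(c) - 3*cos(3*c) + 46)/(sin(c)^2 + 4*cos(c) + 31)^3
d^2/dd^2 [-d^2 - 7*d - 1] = -2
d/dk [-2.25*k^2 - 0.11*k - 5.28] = -4.5*k - 0.11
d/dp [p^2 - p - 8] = 2*p - 1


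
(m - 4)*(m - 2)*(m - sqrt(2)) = m^3 - 6*m^2 - sqrt(2)*m^2 + 8*m + 6*sqrt(2)*m - 8*sqrt(2)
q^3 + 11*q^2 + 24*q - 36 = (q - 1)*(q + 6)^2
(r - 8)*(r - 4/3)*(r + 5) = r^3 - 13*r^2/3 - 36*r + 160/3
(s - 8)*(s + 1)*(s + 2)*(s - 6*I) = s^4 - 5*s^3 - 6*I*s^3 - 22*s^2 + 30*I*s^2 - 16*s + 132*I*s + 96*I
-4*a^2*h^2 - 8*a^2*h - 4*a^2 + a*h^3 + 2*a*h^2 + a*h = (-4*a + h)*(h + 1)*(a*h + a)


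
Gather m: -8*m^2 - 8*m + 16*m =-8*m^2 + 8*m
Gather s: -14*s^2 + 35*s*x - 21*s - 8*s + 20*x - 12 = -14*s^2 + s*(35*x - 29) + 20*x - 12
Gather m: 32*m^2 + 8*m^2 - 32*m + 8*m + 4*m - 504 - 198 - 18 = 40*m^2 - 20*m - 720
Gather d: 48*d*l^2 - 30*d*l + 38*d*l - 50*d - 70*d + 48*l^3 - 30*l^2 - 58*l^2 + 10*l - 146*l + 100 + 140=d*(48*l^2 + 8*l - 120) + 48*l^3 - 88*l^2 - 136*l + 240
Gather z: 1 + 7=8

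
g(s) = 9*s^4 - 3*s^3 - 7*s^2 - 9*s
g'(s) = 36*s^3 - 9*s^2 - 14*s - 9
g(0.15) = -1.51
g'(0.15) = -11.18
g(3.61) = 1263.67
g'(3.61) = 1516.82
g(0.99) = -10.04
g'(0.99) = 3.25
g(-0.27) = 2.03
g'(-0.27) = -6.58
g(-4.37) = 3438.24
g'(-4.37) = -3124.02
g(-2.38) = 310.98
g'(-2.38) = -511.99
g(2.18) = 119.30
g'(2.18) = 290.68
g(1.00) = -10.00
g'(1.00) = 4.00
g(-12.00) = 190908.00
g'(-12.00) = -63345.00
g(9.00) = 56214.00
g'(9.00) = 25380.00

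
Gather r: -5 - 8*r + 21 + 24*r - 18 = 16*r - 2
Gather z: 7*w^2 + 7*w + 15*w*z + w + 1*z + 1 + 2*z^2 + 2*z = 7*w^2 + 8*w + 2*z^2 + z*(15*w + 3) + 1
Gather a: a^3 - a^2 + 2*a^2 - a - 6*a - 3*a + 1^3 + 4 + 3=a^3 + a^2 - 10*a + 8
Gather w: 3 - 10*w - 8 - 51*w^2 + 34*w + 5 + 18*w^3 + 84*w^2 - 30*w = 18*w^3 + 33*w^2 - 6*w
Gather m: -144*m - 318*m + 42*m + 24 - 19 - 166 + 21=-420*m - 140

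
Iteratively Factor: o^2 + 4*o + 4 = (o + 2)*(o + 2)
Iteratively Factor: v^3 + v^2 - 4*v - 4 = (v + 2)*(v^2 - v - 2) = (v - 2)*(v + 2)*(v + 1)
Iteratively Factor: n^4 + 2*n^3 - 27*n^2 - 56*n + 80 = (n + 4)*(n^3 - 2*n^2 - 19*n + 20) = (n - 1)*(n + 4)*(n^2 - n - 20) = (n - 1)*(n + 4)^2*(n - 5)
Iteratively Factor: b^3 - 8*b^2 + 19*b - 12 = (b - 1)*(b^2 - 7*b + 12) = (b - 3)*(b - 1)*(b - 4)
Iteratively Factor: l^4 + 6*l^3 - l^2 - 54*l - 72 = (l + 4)*(l^3 + 2*l^2 - 9*l - 18) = (l + 2)*(l + 4)*(l^2 - 9) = (l - 3)*(l + 2)*(l + 4)*(l + 3)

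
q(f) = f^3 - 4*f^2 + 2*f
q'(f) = 3*f^2 - 8*f + 2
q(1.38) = -2.23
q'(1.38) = -3.33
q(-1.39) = -13.19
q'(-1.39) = 18.92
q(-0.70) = -3.70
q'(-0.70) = 9.07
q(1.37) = -2.20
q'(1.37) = -3.33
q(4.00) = 8.00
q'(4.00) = 18.00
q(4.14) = 10.68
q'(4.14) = 20.30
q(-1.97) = -27.11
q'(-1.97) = 29.40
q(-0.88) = -5.54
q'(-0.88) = 11.36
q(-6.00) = -372.00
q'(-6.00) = 158.00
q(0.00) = 0.00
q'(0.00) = 2.00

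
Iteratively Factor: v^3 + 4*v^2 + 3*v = (v + 3)*(v^2 + v) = v*(v + 3)*(v + 1)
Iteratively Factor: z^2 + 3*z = (z)*(z + 3)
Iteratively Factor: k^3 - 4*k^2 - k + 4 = (k - 4)*(k^2 - 1) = (k - 4)*(k - 1)*(k + 1)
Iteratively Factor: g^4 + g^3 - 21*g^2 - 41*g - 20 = (g + 1)*(g^3 - 21*g - 20) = (g + 1)^2*(g^2 - g - 20) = (g - 5)*(g + 1)^2*(g + 4)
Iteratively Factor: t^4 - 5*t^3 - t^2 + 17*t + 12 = (t - 3)*(t^3 - 2*t^2 - 7*t - 4) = (t - 4)*(t - 3)*(t^2 + 2*t + 1) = (t - 4)*(t - 3)*(t + 1)*(t + 1)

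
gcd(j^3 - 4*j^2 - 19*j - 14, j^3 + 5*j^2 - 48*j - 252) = j - 7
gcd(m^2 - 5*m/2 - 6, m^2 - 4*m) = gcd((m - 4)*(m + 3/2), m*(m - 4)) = m - 4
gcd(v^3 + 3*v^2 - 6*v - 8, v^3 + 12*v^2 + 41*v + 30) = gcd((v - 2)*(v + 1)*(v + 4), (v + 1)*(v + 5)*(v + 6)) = v + 1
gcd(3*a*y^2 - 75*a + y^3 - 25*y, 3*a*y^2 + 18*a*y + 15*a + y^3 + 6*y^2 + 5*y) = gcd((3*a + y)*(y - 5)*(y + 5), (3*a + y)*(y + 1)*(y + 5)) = 3*a*y + 15*a + y^2 + 5*y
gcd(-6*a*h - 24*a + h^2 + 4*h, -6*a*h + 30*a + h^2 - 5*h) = 6*a - h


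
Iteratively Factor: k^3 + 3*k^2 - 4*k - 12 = (k + 2)*(k^2 + k - 6) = (k - 2)*(k + 2)*(k + 3)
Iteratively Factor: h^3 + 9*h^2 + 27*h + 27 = (h + 3)*(h^2 + 6*h + 9) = (h + 3)^2*(h + 3)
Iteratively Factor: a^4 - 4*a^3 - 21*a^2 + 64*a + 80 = (a - 4)*(a^3 - 21*a - 20) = (a - 5)*(a - 4)*(a^2 + 5*a + 4) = (a - 5)*(a - 4)*(a + 4)*(a + 1)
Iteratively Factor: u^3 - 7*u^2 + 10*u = (u - 5)*(u^2 - 2*u) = u*(u - 5)*(u - 2)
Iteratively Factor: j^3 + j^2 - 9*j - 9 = (j - 3)*(j^2 + 4*j + 3) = (j - 3)*(j + 1)*(j + 3)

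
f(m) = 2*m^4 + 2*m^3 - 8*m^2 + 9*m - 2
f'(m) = 8*m^3 + 6*m^2 - 16*m + 9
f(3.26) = 237.50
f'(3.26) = 297.77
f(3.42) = 288.82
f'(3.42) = 344.47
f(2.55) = 86.66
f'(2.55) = 139.87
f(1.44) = 8.94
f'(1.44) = 22.29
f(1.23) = 5.27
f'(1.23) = 13.28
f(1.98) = 30.72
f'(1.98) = 62.94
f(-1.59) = -31.79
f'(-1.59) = 17.45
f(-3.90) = 185.27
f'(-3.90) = -311.89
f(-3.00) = 7.00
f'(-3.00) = -105.00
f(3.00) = 169.00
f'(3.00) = 231.00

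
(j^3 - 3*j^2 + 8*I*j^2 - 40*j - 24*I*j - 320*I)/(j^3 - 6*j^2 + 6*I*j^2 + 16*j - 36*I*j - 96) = (j^2 - 3*j - 40)/(j^2 - 2*j*(3 + I) + 12*I)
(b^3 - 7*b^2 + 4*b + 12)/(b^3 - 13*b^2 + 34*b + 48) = (b - 2)/(b - 8)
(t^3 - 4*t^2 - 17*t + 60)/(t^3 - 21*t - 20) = (t - 3)/(t + 1)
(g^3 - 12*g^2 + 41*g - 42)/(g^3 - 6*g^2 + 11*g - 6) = (g - 7)/(g - 1)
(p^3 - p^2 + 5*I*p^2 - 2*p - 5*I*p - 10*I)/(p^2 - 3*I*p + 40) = (p^2 - p - 2)/(p - 8*I)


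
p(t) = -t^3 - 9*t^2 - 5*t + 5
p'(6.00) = -221.00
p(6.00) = -565.00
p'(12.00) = -653.00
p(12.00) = -3079.00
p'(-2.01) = 19.06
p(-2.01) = -13.19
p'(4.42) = -143.17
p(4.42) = -279.28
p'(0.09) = -6.64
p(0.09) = 4.48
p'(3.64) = -110.27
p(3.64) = -180.67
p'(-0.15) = -2.37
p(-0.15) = 5.55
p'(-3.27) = 21.78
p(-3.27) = -39.92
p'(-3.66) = 20.69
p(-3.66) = -48.23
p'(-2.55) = 21.39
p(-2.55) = -24.19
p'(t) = -3*t^2 - 18*t - 5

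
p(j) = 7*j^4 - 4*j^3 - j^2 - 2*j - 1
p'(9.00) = 19420.00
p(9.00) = 42911.00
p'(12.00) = 46630.00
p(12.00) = 138071.00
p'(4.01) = 1602.49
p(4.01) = 1526.96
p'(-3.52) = -1364.84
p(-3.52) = 1242.76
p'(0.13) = -2.40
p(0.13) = -1.28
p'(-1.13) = -55.46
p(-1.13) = 17.17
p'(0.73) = 1.04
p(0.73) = -2.56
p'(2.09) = 197.02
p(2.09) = 87.50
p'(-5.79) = -5827.64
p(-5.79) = 8620.53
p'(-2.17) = -340.28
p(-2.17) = 194.72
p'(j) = 28*j^3 - 12*j^2 - 2*j - 2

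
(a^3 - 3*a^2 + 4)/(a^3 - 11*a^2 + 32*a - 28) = (a + 1)/(a - 7)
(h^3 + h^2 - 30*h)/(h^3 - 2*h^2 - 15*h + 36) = h*(h^2 + h - 30)/(h^3 - 2*h^2 - 15*h + 36)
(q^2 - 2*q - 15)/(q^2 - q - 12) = (q - 5)/(q - 4)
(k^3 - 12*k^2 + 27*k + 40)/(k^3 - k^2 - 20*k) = (k^2 - 7*k - 8)/(k*(k + 4))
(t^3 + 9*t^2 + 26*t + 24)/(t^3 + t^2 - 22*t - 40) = (t + 3)/(t - 5)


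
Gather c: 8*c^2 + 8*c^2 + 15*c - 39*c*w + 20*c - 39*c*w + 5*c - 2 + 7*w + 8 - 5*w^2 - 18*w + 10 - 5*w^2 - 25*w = 16*c^2 + c*(40 - 78*w) - 10*w^2 - 36*w + 16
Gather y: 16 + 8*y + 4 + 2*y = 10*y + 20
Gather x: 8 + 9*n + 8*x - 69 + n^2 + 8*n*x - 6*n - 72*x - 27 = n^2 + 3*n + x*(8*n - 64) - 88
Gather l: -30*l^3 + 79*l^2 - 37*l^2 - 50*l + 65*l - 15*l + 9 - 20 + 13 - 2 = -30*l^3 + 42*l^2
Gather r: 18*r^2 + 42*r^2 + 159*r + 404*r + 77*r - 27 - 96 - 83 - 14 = 60*r^2 + 640*r - 220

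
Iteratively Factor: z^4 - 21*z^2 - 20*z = (z - 5)*(z^3 + 5*z^2 + 4*z) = z*(z - 5)*(z^2 + 5*z + 4) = z*(z - 5)*(z + 4)*(z + 1)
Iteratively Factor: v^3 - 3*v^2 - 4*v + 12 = (v - 3)*(v^2 - 4) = (v - 3)*(v + 2)*(v - 2)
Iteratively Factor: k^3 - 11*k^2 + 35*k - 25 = (k - 5)*(k^2 - 6*k + 5) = (k - 5)^2*(k - 1)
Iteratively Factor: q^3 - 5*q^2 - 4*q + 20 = (q - 2)*(q^2 - 3*q - 10) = (q - 5)*(q - 2)*(q + 2)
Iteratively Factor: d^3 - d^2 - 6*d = (d - 3)*(d^2 + 2*d) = d*(d - 3)*(d + 2)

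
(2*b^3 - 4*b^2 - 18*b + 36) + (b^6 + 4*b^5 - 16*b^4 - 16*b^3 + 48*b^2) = b^6 + 4*b^5 - 16*b^4 - 14*b^3 + 44*b^2 - 18*b + 36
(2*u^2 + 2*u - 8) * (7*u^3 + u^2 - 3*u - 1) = 14*u^5 + 16*u^4 - 60*u^3 - 16*u^2 + 22*u + 8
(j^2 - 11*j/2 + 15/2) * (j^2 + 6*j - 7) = j^4 + j^3/2 - 65*j^2/2 + 167*j/2 - 105/2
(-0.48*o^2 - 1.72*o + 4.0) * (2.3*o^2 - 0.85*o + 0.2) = -1.104*o^4 - 3.548*o^3 + 10.566*o^2 - 3.744*o + 0.8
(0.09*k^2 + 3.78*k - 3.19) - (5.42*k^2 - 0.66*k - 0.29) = -5.33*k^2 + 4.44*k - 2.9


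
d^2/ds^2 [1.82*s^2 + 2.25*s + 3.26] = 3.64000000000000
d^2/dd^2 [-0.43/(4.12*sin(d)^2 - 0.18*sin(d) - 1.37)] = (-29.195968*sin(d)^4 + 0.956664*sin(d)^3 + 34.071652*sin(d)^2 - 1.80729*sin(d) + 4.882048)/(-4.12*sin(d)^2 + 0.18*sin(d) + 1.37)^3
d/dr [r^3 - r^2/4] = r*(6*r - 1)/2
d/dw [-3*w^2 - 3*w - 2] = -6*w - 3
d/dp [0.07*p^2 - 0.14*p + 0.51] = 0.14*p - 0.14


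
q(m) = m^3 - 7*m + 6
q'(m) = 3*m^2 - 7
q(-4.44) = -50.45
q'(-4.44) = 52.14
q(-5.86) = -154.21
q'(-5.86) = 96.02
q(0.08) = 5.44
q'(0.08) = -6.98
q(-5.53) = -124.40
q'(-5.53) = 84.74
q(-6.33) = -203.33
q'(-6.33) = 113.21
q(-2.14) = 11.18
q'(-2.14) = 6.74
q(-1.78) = 12.82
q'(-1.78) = 2.51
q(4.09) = 45.79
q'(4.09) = 43.18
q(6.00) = 180.00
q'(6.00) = 101.00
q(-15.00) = -3264.00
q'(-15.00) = 668.00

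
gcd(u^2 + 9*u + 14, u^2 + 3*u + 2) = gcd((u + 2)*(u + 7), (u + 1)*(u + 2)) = u + 2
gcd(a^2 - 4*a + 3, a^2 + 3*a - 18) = a - 3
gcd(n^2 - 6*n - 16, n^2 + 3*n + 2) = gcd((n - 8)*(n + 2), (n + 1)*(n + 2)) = n + 2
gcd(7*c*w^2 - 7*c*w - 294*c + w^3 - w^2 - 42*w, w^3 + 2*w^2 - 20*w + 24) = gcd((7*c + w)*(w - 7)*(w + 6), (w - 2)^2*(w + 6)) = w + 6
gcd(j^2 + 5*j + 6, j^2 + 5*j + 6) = j^2 + 5*j + 6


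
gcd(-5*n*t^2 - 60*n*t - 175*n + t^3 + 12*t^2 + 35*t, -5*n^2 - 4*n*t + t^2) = -5*n + t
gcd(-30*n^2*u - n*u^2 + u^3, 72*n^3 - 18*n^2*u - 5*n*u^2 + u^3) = -6*n + u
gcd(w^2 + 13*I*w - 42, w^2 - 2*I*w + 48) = w + 6*I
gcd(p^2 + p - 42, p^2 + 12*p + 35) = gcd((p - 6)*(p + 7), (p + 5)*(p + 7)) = p + 7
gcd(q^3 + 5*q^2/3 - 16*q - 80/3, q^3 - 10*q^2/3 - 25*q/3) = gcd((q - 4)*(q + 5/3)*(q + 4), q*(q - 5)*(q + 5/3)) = q + 5/3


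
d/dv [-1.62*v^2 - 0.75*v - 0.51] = -3.24*v - 0.75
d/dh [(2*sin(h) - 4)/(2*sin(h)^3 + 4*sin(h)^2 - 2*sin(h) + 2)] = 4*(14*sin(2*h) + sin(4*h) - 4*cos(3*h))/(-sin(h) - sin(3*h) - 4*cos(2*h) + 8)^2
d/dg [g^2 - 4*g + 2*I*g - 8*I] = 2*g - 4 + 2*I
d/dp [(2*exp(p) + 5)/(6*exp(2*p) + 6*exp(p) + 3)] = 4*(-exp(2*p) - 5*exp(p) - 2)*exp(p)/(3*(4*exp(4*p) + 8*exp(3*p) + 8*exp(2*p) + 4*exp(p) + 1))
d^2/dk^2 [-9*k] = 0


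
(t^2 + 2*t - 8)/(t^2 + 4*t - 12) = (t + 4)/(t + 6)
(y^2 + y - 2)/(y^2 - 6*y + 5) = (y + 2)/(y - 5)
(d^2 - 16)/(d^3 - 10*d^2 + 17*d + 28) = (d + 4)/(d^2 - 6*d - 7)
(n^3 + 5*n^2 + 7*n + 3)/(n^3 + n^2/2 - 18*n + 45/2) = 2*(n^3 + 5*n^2 + 7*n + 3)/(2*n^3 + n^2 - 36*n + 45)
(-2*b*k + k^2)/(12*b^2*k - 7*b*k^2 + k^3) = (-2*b + k)/(12*b^2 - 7*b*k + k^2)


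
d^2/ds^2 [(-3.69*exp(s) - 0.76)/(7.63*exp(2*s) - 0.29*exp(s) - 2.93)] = (-214.820361*exp(4*s) - 185.144239*exp(3*s) - 489.91467*exp(2*s) - 64.890459*exp(s) - 31.032509)*exp(s)/(444.194947*exp(6*s) - 50.648703*exp(5*s) - 509.801502*exp(4*s) + 38.874877*exp(3*s) + 195.769122*exp(2*s) - 7.468863*exp(s) - 25.153757)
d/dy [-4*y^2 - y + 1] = -8*y - 1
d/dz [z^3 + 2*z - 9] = 3*z^2 + 2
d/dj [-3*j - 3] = -3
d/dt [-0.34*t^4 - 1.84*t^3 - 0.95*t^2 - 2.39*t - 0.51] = -1.36*t^3 - 5.52*t^2 - 1.9*t - 2.39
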